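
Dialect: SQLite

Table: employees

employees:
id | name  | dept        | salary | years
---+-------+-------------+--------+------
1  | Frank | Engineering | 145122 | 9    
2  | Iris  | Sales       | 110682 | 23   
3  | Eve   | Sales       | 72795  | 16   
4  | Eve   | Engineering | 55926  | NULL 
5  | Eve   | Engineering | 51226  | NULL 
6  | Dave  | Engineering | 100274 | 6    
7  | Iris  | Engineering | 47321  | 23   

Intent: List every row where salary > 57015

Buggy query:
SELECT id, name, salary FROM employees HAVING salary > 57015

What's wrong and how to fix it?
Bug: HAVING filters the output of aggregation, but this query has no GROUP BY and no aggregate functions, so SQLite rejects it (HAVING clause on a non-aggregate query); the condition here is per row

Fix: Use WHERE for row-level filtering

Corrected query:
SELECT id, name, salary FROM employees WHERE salary > 57015

Result:
id | name  | salary
---+-------+-------
1  | Frank | 145122
2  | Iris  | 110682
3  | Eve   | 72795 
6  | Dave  | 100274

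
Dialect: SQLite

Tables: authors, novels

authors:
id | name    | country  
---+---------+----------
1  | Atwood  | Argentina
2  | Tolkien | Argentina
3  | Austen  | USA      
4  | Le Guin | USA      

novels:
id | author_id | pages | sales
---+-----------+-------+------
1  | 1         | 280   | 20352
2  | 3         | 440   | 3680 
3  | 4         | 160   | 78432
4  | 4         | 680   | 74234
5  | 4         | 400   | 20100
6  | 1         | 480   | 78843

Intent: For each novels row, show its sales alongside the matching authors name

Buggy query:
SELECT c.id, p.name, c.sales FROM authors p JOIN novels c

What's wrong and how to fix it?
Bug: JOIN with no ON clause produces a cartesian product; every novels row pairs with every authors row

Fix: Specify the join condition linking the foreign key to the parent id

Corrected query:
SELECT c.id, p.name, c.sales FROM authors p JOIN novels c ON c.author_id = p.id

Result:
id | name    | sales
---+---------+------
1  | Atwood  | 20352
2  | Austen  | 3680 
3  | Le Guin | 78432
4  | Le Guin | 74234
5  | Le Guin | 20100
6  | Atwood  | 78843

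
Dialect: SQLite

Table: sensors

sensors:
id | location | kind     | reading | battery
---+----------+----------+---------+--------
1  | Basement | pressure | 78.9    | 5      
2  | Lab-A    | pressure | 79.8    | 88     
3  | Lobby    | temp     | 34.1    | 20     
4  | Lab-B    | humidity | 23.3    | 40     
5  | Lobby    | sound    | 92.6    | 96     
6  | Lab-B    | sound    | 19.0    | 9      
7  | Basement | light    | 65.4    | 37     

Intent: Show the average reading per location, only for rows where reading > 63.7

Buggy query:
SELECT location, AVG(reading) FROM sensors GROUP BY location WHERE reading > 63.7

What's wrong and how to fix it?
Bug: Row-level WHERE must come before GROUP BY in the clause order

Fix: Place WHERE between FROM and GROUP BY

Corrected query:
SELECT location, AVG(reading) FROM sensors WHERE reading > 63.7 GROUP BY location

Result:
location | AVG(reading)
---------+-------------
Basement | 72.15       
Lab-A    | 79.8        
Lobby    | 92.6        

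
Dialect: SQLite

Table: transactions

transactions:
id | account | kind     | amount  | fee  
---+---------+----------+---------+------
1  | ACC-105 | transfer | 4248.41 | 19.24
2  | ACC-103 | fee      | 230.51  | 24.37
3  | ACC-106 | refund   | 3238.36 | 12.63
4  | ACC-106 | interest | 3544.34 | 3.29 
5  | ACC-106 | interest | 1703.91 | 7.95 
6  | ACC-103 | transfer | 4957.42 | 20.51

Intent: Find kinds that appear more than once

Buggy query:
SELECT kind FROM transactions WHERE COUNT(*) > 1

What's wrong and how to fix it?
Bug: WHERE can't reference COUNT(*); aggregates are computed after WHERE

Fix: Group first, then use HAVING for the count condition

Corrected query:
SELECT kind FROM transactions GROUP BY kind HAVING COUNT(*) > 1

Result:
kind    
--------
interest
transfer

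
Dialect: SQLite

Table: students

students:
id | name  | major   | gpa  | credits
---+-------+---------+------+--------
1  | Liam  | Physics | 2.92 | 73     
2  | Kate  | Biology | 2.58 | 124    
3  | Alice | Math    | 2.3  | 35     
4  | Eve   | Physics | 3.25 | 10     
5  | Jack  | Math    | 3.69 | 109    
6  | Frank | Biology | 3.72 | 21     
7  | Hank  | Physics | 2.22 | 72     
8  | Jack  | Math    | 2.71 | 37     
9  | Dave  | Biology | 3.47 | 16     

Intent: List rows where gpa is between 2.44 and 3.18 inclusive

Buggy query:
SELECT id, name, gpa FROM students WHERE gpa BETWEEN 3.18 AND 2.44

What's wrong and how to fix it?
Bug: The bounds are reversed; BETWEEN a AND b requires a <= b to match anything

Fix: Write BETWEEN 2.44 AND 3.18

Corrected query:
SELECT id, name, gpa FROM students WHERE gpa BETWEEN 2.44 AND 3.18

Result:
id | name | gpa 
---+------+-----
1  | Liam | 2.92
2  | Kate | 2.58
8  | Jack | 2.71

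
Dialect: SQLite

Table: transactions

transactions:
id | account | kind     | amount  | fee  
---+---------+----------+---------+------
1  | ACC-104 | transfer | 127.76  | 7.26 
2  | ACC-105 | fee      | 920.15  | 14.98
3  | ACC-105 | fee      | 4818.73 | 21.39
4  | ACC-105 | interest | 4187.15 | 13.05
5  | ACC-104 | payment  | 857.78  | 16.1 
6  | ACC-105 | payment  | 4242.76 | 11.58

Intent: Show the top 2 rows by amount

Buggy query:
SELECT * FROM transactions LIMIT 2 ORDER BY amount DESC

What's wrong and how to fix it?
Bug: ORDER BY cannot follow LIMIT; LIMIT is the final clause

Fix: Swap the clauses: ORDER BY first, then LIMIT

Corrected query:
SELECT * FROM transactions ORDER BY amount DESC LIMIT 2

Result:
id | account | kind    | amount  | fee  
---+---------+---------+---------+------
3  | ACC-105 | fee     | 4818.73 | 21.39
6  | ACC-105 | payment | 4242.76 | 11.58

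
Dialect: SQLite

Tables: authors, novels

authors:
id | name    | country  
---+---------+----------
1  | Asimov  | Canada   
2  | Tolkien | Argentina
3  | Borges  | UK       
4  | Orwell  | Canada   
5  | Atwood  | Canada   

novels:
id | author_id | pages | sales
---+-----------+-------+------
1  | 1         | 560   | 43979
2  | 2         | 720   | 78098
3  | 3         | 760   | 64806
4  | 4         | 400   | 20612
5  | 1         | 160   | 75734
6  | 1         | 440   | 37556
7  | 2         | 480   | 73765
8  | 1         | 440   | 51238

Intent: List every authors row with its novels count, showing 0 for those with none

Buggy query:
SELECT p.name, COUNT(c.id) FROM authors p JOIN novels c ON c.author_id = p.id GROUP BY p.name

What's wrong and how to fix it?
Bug: An inner join excludes parents with zero children

Fix: Switch to LEFT JOIN to retain unmatched parent rows

Corrected query:
SELECT p.name, COUNT(c.id) FROM authors p LEFT JOIN novels c ON c.author_id = p.id GROUP BY p.name

Result:
name    | COUNT(c.id)
--------+------------
Asimov  | 4          
Atwood  | 0          
Borges  | 1          
Orwell  | 1          
Tolkien | 2          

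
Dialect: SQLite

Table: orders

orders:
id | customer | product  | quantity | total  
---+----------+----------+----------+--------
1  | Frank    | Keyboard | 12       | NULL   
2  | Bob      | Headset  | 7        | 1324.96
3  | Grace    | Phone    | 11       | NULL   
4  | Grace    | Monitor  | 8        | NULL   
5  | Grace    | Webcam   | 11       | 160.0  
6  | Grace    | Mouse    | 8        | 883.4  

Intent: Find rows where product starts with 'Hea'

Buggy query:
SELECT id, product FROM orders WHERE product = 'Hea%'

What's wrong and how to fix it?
Bug: '=' compares the literal string including the % character; pattern matching needs LIKE

Fix: Replace '=' with LIKE so 'Hea%' is treated as a pattern

Corrected query:
SELECT id, product FROM orders WHERE product LIKE 'Hea%'

Result:
id | product
---+--------
2  | Headset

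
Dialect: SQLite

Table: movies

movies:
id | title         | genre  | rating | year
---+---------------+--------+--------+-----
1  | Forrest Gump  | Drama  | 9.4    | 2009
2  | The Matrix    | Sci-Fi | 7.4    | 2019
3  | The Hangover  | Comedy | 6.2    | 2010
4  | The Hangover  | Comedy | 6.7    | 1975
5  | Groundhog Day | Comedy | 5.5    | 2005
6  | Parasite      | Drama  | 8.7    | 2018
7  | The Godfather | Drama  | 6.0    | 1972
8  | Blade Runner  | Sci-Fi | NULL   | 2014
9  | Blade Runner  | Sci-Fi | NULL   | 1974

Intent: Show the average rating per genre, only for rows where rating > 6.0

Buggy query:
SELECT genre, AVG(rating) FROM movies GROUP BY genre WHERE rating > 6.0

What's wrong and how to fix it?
Bug: Row-level WHERE must come before GROUP BY in the clause order

Fix: Move the WHERE clause before GROUP BY

Corrected query:
SELECT genre, AVG(rating) FROM movies WHERE rating > 6.0 GROUP BY genre

Result:
genre  | AVG(rating)
-------+------------
Comedy | 6.45       
Drama  | 9.05       
Sci-Fi | 7.4        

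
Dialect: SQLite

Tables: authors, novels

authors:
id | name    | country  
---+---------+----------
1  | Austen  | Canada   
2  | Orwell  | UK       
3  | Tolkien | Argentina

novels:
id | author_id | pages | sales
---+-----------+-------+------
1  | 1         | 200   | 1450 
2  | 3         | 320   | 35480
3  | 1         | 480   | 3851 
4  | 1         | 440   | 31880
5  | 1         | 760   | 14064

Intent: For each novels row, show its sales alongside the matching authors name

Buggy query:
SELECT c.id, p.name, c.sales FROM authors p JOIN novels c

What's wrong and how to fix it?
Bug: JOIN with no ON clause produces a cartesian product; every novels row pairs with every authors row

Fix: Specify the join condition linking the foreign key to the parent id

Corrected query:
SELECT c.id, p.name, c.sales FROM authors p JOIN novels c ON c.author_id = p.id

Result:
id | name    | sales
---+---------+------
1  | Austen  | 1450 
2  | Tolkien | 35480
3  | Austen  | 3851 
4  | Austen  | 31880
5  | Austen  | 14064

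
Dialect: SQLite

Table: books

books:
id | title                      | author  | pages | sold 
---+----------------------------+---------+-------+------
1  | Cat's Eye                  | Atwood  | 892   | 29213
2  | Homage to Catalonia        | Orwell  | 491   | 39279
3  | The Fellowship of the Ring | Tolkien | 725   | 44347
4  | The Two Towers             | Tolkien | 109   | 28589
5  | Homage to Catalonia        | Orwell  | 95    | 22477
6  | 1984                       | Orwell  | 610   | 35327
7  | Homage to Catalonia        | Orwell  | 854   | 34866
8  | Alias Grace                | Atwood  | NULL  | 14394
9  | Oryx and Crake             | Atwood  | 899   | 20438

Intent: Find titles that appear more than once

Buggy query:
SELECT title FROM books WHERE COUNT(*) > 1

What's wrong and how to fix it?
Bug: WHERE can't reference COUNT(*); aggregates are computed after WHERE

Fix: Group first, then use HAVING for the count condition

Corrected query:
SELECT title FROM books GROUP BY title HAVING COUNT(*) > 1

Result:
title              
-------------------
Homage to Catalonia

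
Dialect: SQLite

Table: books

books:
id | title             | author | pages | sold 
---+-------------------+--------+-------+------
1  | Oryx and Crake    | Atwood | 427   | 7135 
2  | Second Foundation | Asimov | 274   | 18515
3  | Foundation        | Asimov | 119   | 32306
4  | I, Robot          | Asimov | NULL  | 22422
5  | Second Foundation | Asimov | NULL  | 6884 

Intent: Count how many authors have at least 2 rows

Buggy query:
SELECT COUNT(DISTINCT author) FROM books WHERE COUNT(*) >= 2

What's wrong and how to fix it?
Bug: COUNT(*) cannot appear in WHERE; the per-group count doesn't exist yet

Fix: Use a subquery that GROUPs and filters with HAVING, then count its rows

Corrected query:
SELECT COUNT(*) FROM (SELECT author FROM books GROUP BY author HAVING COUNT(*) >= 2)

Result:
COUNT(*)
--------
1       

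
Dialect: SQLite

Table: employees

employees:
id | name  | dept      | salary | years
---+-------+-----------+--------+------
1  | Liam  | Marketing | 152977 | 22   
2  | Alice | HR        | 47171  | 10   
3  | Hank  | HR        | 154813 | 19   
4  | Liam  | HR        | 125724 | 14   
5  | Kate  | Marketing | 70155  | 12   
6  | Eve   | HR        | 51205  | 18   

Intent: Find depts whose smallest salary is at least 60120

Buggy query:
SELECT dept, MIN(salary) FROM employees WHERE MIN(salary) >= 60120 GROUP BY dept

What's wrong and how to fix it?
Bug: Aggregates like MIN are computed per group after WHERE runs

Fix: Use HAVING for the per-group MIN condition

Corrected query:
SELECT dept, MIN(salary) FROM employees GROUP BY dept HAVING MIN(salary) >= 60120

Result:
dept      | MIN(salary)
----------+------------
Marketing | 70155      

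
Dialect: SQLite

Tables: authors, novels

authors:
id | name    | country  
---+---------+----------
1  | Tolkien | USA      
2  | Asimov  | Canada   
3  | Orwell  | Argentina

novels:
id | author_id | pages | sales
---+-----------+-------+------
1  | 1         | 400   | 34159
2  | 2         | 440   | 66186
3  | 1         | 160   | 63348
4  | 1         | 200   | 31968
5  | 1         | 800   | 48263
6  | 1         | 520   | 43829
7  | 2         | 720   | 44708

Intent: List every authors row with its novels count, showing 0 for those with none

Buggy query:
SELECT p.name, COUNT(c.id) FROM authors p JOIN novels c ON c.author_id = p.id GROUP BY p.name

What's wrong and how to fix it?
Bug: INNER JOIN drops authors rows that have no matching novels rows

Fix: Use LEFT JOIN so parents without children still appear (COUNT(c.id) gives 0)

Corrected query:
SELECT p.name, COUNT(c.id) FROM authors p LEFT JOIN novels c ON c.author_id = p.id GROUP BY p.name

Result:
name    | COUNT(c.id)
--------+------------
Asimov  | 2          
Orwell  | 0          
Tolkien | 5          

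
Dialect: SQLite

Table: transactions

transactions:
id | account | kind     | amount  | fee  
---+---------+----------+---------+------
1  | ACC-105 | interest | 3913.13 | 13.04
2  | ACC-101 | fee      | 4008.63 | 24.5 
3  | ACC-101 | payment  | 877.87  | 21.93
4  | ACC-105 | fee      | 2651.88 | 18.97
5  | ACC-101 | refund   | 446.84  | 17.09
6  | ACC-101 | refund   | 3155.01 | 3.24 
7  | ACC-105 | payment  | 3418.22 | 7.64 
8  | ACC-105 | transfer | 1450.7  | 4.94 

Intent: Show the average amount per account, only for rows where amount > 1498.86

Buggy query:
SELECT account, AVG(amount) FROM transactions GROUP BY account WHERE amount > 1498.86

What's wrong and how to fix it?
Bug: Row-level WHERE must come before GROUP BY in the clause order

Fix: Place WHERE between FROM and GROUP BY

Corrected query:
SELECT account, AVG(amount) FROM transactions WHERE amount > 1498.86 GROUP BY account

Result:
account | AVG(amount)
--------+------------
ACC-101 | 3581.82    
ACC-105 | 3327.743333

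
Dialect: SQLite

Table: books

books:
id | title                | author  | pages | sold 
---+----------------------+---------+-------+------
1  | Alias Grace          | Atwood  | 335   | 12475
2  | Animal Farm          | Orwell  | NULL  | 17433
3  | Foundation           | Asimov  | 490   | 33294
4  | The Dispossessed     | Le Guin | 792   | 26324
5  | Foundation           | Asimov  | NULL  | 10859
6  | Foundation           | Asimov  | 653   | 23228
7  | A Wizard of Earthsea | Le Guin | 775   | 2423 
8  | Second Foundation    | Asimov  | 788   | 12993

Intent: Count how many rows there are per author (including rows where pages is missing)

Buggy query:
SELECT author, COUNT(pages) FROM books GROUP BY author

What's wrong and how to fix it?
Bug: COUNT(pages) skips NULLs, so groups with missing pages are undercounted

Fix: Replace COUNT(pages) with COUNT(*)

Corrected query:
SELECT author, COUNT(*) FROM books GROUP BY author

Result:
author  | COUNT(*)
--------+---------
Asimov  | 4       
Atwood  | 1       
Le Guin | 2       
Orwell  | 1       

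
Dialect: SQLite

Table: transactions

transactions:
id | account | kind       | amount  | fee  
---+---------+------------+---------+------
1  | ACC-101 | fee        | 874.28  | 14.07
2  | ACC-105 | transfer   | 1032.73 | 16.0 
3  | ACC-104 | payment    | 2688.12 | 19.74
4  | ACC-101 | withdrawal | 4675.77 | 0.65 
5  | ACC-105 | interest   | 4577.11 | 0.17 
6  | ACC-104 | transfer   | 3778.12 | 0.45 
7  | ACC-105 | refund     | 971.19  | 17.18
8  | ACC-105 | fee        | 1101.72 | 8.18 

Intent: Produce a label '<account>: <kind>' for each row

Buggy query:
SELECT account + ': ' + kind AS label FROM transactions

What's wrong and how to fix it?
Bug: '+' is numeric addition; on text columns SQLite converts them to 0 instead of concatenating

Fix: Use the || operator for string concatenation

Corrected query:
SELECT account || ': ' || kind AS label FROM transactions

Result:
label              
-------------------
ACC-101: fee       
ACC-105: transfer  
ACC-104: payment   
ACC-101: withdrawal
ACC-105: interest  
ACC-104: transfer  
ACC-105: refund    
ACC-105: fee       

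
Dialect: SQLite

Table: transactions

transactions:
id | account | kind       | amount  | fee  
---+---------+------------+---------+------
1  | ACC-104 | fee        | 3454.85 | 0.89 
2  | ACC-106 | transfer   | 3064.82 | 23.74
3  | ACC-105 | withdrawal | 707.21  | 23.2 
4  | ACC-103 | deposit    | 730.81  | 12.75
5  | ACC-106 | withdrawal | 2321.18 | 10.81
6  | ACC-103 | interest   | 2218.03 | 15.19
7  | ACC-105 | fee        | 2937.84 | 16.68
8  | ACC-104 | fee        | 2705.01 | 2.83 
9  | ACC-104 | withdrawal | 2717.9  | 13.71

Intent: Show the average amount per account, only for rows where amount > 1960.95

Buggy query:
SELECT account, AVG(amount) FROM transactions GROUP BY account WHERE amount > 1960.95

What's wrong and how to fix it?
Bug: Row-level WHERE must come before GROUP BY in the clause order

Fix: Move the WHERE clause before GROUP BY

Corrected query:
SELECT account, AVG(amount) FROM transactions WHERE amount > 1960.95 GROUP BY account

Result:
account | AVG(amount)
--------+------------
ACC-103 | 2218.03    
ACC-104 | 2959.253333
ACC-105 | 2937.84    
ACC-106 | 2693       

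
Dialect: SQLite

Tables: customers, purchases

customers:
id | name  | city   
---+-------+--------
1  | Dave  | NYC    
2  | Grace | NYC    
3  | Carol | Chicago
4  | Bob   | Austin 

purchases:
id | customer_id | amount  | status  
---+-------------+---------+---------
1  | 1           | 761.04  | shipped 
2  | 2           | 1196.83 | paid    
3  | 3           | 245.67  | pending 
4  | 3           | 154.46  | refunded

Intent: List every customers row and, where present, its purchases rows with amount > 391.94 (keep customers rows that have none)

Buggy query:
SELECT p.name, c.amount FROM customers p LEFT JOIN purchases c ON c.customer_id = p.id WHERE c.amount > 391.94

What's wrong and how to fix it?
Bug: A WHERE condition on the right-hand table after LEFT JOIN drops unmatched parents

Fix: Put 'c.amount > 391.94' in the JOIN's ON clause instead of WHERE

Corrected query:
SELECT p.name, c.amount FROM customers p LEFT JOIN purchases c ON c.customer_id = p.id AND c.amount > 391.94

Result:
name  | amount 
------+--------
Dave  | 761.04 
Grace | 1196.83
Carol | NULL   
Bob   | NULL   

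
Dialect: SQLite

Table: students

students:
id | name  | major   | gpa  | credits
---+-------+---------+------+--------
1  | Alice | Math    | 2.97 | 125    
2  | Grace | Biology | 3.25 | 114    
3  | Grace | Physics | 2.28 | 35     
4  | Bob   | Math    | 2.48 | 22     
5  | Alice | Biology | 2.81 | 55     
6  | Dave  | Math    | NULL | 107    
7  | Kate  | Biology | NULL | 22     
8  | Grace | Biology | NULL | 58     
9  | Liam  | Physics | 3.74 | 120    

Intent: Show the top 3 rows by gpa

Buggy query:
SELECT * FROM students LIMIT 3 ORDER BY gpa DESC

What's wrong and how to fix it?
Bug: ORDER BY cannot follow LIMIT; LIMIT is the final clause

Fix: Sort with ORDER BY, then apply LIMIT

Corrected query:
SELECT * FROM students ORDER BY gpa DESC LIMIT 3

Result:
id | name  | major   | gpa  | credits
---+-------+---------+------+--------
9  | Liam  | Physics | 3.74 | 120    
2  | Grace | Biology | 3.25 | 114    
1  | Alice | Math    | 2.97 | 125    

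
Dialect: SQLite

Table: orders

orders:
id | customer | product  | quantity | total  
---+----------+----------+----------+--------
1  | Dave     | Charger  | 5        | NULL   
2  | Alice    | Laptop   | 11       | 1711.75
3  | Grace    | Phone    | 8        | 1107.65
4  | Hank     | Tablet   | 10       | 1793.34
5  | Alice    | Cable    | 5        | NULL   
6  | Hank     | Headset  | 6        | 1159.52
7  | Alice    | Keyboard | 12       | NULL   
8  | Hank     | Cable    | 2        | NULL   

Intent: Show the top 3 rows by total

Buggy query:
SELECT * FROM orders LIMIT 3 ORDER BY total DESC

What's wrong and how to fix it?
Bug: LIMIT must come after ORDER BY

Fix: Swap the clauses: ORDER BY first, then LIMIT

Corrected query:
SELECT * FROM orders ORDER BY total DESC LIMIT 3

Result:
id | customer | product | quantity | total  
---+----------+---------+----------+--------
4  | Hank     | Tablet  | 10       | 1793.34
2  | Alice    | Laptop  | 11       | 1711.75
6  | Hank     | Headset | 6        | 1159.52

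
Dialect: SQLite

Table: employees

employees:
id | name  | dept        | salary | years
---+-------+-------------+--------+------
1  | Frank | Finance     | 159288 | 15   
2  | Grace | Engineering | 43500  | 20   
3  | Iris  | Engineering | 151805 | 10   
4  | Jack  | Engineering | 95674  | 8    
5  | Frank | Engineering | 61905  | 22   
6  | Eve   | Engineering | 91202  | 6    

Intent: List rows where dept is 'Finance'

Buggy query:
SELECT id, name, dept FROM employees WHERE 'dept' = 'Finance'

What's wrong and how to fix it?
Bug: Single quotes denote string literals in SQL; the column name is being compared as a constant string

Fix: Reference the column as dept without single quotes

Corrected query:
SELECT id, name, dept FROM employees WHERE dept = 'Finance'

Result:
id | name  | dept   
---+-------+--------
1  | Frank | Finance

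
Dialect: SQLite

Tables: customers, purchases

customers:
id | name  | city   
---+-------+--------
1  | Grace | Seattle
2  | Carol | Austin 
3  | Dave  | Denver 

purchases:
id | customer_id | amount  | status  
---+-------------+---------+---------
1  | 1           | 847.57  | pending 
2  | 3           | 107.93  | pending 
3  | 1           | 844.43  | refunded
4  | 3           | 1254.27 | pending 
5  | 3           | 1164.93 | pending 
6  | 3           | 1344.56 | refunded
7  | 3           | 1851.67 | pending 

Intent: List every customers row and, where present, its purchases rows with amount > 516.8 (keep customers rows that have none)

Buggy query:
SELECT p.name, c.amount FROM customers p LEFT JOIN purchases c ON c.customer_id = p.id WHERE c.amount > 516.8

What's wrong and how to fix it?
Bug: A WHERE condition on the right-hand table after LEFT JOIN drops unmatched parents

Fix: Put 'c.amount > 516.8' in the JOIN's ON clause instead of WHERE

Corrected query:
SELECT p.name, c.amount FROM customers p LEFT JOIN purchases c ON c.customer_id = p.id AND c.amount > 516.8

Result:
name  | amount 
------+--------
Grace | 844.43 
Grace | 847.57 
Carol | NULL   
Dave  | 1164.93
Dave  | 1254.27
Dave  | 1344.56
Dave  | 1851.67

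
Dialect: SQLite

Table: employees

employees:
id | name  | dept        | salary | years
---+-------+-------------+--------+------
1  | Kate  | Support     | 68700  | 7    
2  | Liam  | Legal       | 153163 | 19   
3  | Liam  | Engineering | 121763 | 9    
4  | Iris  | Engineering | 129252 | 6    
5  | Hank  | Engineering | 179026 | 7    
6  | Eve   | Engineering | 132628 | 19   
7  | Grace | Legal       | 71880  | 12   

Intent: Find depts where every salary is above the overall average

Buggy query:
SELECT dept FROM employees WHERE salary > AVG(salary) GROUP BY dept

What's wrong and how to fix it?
Bug: AVG() is an aggregate; it can't sit directly in WHERE

Fix: Use a subquery for AVG and a HAVING MIN(...) filter so the condition holds for every row in the group

Corrected query:
SELECT dept FROM employees GROUP BY dept HAVING MIN(salary) > (SELECT AVG(salary) FROM employees)

Result:
(no rows)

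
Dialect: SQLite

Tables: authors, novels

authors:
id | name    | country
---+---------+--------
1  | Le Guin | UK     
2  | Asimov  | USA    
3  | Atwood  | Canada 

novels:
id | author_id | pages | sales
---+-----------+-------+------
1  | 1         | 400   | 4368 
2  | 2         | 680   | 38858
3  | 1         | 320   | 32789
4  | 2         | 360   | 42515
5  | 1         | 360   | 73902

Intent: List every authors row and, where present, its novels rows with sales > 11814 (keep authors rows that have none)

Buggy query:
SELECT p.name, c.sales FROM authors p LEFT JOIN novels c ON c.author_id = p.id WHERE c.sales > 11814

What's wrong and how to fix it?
Bug: Filtering c.sales in WHERE discards the NULL rows produced by LEFT JOIN, turning it into an inner join

Fix: Put 'c.sales > 11814' in the JOIN's ON clause instead of WHERE

Corrected query:
SELECT p.name, c.sales FROM authors p LEFT JOIN novels c ON c.author_id = p.id AND c.sales > 11814

Result:
name    | sales
--------+------
Le Guin | 32789
Le Guin | 73902
Asimov  | 38858
Asimov  | 42515
Atwood  | NULL 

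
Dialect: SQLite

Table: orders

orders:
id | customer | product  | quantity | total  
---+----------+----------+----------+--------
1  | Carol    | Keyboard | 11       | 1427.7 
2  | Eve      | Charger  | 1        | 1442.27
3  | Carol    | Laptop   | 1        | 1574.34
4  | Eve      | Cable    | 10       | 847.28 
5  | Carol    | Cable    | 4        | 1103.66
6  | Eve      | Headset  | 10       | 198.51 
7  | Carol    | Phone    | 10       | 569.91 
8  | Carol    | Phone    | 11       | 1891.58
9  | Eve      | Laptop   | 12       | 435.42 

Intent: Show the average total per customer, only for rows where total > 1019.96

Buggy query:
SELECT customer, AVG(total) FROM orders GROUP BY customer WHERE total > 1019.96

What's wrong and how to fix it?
Bug: WHERE cannot follow GROUP BY

Fix: Move the WHERE clause before GROUP BY

Corrected query:
SELECT customer, AVG(total) FROM orders WHERE total > 1019.96 GROUP BY customer

Result:
customer | AVG(total)
---------+-----------
Carol    | 1499.32   
Eve      | 1442.27   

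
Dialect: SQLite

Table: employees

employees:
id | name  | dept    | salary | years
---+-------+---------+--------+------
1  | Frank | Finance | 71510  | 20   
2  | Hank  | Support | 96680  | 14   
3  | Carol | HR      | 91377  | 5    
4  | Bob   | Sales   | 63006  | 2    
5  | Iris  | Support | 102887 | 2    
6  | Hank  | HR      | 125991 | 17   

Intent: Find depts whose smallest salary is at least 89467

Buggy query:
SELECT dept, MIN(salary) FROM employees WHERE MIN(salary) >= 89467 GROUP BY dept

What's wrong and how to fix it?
Bug: Aggregates like MIN are computed per group after WHERE runs

Fix: Use HAVING for the per-group MIN condition

Corrected query:
SELECT dept, MIN(salary) FROM employees GROUP BY dept HAVING MIN(salary) >= 89467

Result:
dept    | MIN(salary)
--------+------------
HR      | 91377      
Support | 96680      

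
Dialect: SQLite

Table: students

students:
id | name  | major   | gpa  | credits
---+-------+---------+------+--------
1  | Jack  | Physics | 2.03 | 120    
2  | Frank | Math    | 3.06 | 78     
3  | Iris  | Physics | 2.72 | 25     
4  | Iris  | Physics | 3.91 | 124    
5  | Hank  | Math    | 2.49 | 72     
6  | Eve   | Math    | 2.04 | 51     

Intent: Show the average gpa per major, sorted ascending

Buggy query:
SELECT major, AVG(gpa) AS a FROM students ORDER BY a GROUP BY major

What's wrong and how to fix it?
Bug: GROUP BY must precede ORDER BY

Fix: Move ORDER BY to the end, after GROUP BY

Corrected query:
SELECT major, AVG(gpa) AS a FROM students GROUP BY major ORDER BY a

Result:
major   | a       
--------+---------
Math    | 2.53    
Physics | 2.886667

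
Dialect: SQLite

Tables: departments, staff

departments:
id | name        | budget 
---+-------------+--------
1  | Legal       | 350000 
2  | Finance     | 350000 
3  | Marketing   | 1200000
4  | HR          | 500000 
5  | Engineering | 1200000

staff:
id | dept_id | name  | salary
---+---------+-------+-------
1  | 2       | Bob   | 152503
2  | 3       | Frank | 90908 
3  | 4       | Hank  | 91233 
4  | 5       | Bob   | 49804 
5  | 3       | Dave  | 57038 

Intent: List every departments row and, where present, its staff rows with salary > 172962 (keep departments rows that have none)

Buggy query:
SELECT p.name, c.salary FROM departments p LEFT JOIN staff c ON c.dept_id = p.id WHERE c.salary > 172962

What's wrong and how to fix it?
Bug: A WHERE condition on the right-hand table after LEFT JOIN drops unmatched parents

Fix: Move the right-table condition into the ON clause so unmatched parents are kept

Corrected query:
SELECT p.name, c.salary FROM departments p LEFT JOIN staff c ON c.dept_id = p.id AND c.salary > 172962

Result:
name        | salary
------------+-------
Legal       | NULL  
Finance     | NULL  
Marketing   | NULL  
HR          | NULL  
Engineering | NULL  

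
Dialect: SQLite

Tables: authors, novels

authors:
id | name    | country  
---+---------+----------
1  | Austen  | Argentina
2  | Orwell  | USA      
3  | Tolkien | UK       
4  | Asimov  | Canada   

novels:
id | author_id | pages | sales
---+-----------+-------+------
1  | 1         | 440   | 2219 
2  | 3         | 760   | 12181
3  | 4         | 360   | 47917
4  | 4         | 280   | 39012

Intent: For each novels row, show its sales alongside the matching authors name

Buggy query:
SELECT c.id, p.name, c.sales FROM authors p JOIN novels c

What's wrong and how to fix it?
Bug: Missing join condition: each novels row is matched to all authors rows instead of just its own

Fix: Add ON c.author_id = p.id to the JOIN

Corrected query:
SELECT c.id, p.name, c.sales FROM authors p JOIN novels c ON c.author_id = p.id

Result:
id | name    | sales
---+---------+------
1  | Austen  | 2219 
2  | Tolkien | 12181
3  | Asimov  | 47917
4  | Asimov  | 39012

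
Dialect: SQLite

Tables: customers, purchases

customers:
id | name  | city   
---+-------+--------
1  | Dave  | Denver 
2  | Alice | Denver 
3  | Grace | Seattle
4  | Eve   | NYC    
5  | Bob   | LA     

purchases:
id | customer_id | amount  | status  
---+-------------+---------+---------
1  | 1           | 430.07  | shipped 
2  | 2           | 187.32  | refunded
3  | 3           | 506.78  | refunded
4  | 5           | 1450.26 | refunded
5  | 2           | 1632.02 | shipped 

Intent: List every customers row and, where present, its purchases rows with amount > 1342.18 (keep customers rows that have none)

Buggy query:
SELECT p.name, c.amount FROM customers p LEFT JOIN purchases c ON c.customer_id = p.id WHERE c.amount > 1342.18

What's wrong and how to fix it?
Bug: Filtering c.amount in WHERE discards the NULL rows produced by LEFT JOIN, turning it into an inner join

Fix: Move the right-table condition into the ON clause so unmatched parents are kept

Corrected query:
SELECT p.name, c.amount FROM customers p LEFT JOIN purchases c ON c.customer_id = p.id AND c.amount > 1342.18

Result:
name  | amount 
------+--------
Dave  | NULL   
Alice | 1632.02
Grace | NULL   
Eve   | NULL   
Bob   | 1450.26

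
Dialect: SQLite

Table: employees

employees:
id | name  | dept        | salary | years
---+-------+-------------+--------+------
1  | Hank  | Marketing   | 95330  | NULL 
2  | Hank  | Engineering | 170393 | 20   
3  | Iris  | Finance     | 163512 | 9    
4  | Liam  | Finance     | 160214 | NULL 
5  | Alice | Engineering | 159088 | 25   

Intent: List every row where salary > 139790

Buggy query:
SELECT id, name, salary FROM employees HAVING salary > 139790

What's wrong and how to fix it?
Bug: HAVING filters the output of aggregation, but this query has no GROUP BY and no aggregate functions, so SQLite rejects it (HAVING clause on a non-aggregate query); the condition here is per row

Fix: Use WHERE for row-level filtering

Corrected query:
SELECT id, name, salary FROM employees WHERE salary > 139790

Result:
id | name  | salary
---+-------+-------
2  | Hank  | 170393
3  | Iris  | 163512
4  | Liam  | 160214
5  | Alice | 159088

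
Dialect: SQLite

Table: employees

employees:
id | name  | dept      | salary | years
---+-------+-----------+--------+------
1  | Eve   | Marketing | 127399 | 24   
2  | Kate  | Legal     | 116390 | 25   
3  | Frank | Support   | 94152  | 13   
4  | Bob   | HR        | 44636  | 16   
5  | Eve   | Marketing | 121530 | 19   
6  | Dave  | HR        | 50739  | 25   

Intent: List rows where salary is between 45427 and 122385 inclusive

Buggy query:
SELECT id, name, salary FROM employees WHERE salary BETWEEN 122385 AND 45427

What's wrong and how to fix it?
Bug: The bounds are reversed; BETWEEN a AND b requires a <= b to match anything

Fix: Write BETWEEN 45427 AND 122385

Corrected query:
SELECT id, name, salary FROM employees WHERE salary BETWEEN 45427 AND 122385

Result:
id | name  | salary
---+-------+-------
2  | Kate  | 116390
3  | Frank | 94152 
5  | Eve   | 121530
6  | Dave  | 50739 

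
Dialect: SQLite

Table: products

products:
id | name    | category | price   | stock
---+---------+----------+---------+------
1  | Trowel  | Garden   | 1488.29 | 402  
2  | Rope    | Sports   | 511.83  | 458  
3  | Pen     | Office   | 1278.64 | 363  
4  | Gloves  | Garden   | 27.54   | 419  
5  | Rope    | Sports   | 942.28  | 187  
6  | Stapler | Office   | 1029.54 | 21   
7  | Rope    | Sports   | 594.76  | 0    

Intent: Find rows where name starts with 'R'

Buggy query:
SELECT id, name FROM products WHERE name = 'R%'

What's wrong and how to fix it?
Bug: Wildcards only work with LIKE; '=' treats '%' as a literal character

Fix: Use LIKE for wildcard pattern matching

Corrected query:
SELECT id, name FROM products WHERE name LIKE 'R%'

Result:
id | name
---+-----
2  | Rope
5  | Rope
7  | Rope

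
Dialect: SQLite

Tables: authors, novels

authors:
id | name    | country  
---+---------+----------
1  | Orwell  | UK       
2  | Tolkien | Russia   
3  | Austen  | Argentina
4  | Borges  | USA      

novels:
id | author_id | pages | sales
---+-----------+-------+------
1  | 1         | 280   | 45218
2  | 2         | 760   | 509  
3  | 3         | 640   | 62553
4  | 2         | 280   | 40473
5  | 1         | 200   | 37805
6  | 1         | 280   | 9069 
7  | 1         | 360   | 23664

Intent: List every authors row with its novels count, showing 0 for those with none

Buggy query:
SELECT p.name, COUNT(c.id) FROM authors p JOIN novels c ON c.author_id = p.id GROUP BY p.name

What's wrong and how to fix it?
Bug: An inner join excludes parents with zero children

Fix: Use LEFT JOIN so parents without children still appear (COUNT(c.id) gives 0)

Corrected query:
SELECT p.name, COUNT(c.id) FROM authors p LEFT JOIN novels c ON c.author_id = p.id GROUP BY p.name

Result:
name    | COUNT(c.id)
--------+------------
Austen  | 1          
Borges  | 0          
Orwell  | 4          
Tolkien | 2          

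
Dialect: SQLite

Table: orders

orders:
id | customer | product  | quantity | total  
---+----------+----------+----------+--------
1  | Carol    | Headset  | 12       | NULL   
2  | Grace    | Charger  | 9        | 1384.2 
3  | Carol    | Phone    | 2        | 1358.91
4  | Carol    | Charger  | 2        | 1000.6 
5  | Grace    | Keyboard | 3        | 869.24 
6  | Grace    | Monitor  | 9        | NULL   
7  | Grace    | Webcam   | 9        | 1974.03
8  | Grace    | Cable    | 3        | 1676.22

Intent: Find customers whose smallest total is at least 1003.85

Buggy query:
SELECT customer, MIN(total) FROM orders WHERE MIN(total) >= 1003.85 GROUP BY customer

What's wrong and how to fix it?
Bug: MIN() in WHERE is a misuse of aggregate

Fix: Use HAVING for the per-group MIN condition

Corrected query:
SELECT customer, MIN(total) FROM orders GROUP BY customer HAVING MIN(total) >= 1003.85

Result:
(no rows)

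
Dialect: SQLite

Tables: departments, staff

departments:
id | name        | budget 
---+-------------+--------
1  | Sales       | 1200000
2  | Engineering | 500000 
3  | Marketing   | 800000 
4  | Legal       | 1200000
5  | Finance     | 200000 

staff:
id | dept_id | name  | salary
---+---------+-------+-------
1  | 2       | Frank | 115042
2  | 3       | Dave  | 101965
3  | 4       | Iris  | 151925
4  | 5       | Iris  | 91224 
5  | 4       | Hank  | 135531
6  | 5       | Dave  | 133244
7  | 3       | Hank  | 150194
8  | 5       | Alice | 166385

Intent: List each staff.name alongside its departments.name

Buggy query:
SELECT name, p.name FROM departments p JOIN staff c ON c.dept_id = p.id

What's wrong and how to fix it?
Bug: Both tables have a 'name' column; the unqualified reference is ambiguous

Fix: Prefix ambiguous columns with the table alias

Corrected query:
SELECT c.name, p.name FROM departments p JOIN staff c ON c.dept_id = p.id

Result:
name  | name       
------+------------
Frank | Engineering
Dave  | Marketing  
Iris  | Legal      
Iris  | Finance    
Hank  | Legal      
Dave  | Finance    
Hank  | Marketing  
Alice | Finance    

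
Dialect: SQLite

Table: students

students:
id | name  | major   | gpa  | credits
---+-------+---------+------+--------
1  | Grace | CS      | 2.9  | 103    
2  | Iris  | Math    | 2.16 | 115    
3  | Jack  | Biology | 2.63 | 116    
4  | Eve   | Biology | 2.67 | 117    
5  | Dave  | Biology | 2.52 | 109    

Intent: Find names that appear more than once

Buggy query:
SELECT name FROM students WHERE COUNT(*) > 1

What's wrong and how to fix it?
Bug: WHERE can't reference COUNT(*); aggregates are computed after WHERE

Fix: Group first, then use HAVING for the count condition

Corrected query:
SELECT name FROM students GROUP BY name HAVING COUNT(*) > 1

Result:
(no rows)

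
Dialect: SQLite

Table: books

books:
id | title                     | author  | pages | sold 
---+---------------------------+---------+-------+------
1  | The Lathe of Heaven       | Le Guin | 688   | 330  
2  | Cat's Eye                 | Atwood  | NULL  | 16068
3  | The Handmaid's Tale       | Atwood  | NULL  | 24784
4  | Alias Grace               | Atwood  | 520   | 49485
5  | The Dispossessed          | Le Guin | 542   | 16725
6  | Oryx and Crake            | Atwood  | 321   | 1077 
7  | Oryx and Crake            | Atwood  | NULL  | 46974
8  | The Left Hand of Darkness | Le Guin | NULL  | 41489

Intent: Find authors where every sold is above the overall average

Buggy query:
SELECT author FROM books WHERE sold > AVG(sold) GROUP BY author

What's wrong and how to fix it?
Bug: WHERE evaluates per row before aggregation, so AVG() is unavailable

Fix: Compute the overall average in a scalar subquery and compare each group's MIN against it in HAVING

Corrected query:
SELECT author FROM books GROUP BY author HAVING MIN(sold) > (SELECT AVG(sold) FROM books)

Result:
(no rows)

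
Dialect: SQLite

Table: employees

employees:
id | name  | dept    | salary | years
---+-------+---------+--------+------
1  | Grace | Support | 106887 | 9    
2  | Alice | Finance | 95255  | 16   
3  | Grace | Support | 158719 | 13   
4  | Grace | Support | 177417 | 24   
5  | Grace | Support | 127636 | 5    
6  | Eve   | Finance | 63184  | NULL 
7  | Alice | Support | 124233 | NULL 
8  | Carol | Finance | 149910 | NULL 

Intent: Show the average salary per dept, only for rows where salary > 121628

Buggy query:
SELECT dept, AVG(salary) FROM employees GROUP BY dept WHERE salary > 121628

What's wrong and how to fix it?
Bug: WHERE cannot follow GROUP BY

Fix: Place WHERE between FROM and GROUP BY

Corrected query:
SELECT dept, AVG(salary) FROM employees WHERE salary > 121628 GROUP BY dept

Result:
dept    | AVG(salary)
--------+------------
Finance | 149910     
Support | 147001.25  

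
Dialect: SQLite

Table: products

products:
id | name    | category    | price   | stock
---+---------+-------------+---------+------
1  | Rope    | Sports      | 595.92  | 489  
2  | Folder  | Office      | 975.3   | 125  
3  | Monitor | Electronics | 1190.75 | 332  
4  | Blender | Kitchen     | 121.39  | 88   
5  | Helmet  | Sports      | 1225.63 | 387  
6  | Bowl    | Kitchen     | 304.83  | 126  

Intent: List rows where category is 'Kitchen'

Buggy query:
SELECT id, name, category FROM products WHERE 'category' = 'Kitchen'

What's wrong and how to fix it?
Bug: Single quotes denote string literals in SQL; the column name is being compared as a constant string

Fix: Reference the column as category without single quotes

Corrected query:
SELECT id, name, category FROM products WHERE category = 'Kitchen'

Result:
id | name    | category
---+---------+---------
4  | Blender | Kitchen 
6  | Bowl    | Kitchen 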